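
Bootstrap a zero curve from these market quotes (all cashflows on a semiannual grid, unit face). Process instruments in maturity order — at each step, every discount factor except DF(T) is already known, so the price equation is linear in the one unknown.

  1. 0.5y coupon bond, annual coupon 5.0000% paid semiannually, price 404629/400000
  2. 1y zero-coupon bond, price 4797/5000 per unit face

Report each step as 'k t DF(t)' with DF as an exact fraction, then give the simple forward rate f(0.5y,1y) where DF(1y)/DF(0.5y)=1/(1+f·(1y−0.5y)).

1 1/2 9869/10000
2 1 4797/5000
f(0.5y,1y) = ((9869/10000)/(4797/5000) − 1)/(1/2) = 275/4797 ≈ 5.7327%

step 1 [0.5y] bond c/2=1/40: DF=(404629/400000 − 1/40·(0))/(1+1/40) = 9869/10000 ≈ 0.986900
step 2 [1y] zero: DF = P = 4797/5000 ≈ 0.959400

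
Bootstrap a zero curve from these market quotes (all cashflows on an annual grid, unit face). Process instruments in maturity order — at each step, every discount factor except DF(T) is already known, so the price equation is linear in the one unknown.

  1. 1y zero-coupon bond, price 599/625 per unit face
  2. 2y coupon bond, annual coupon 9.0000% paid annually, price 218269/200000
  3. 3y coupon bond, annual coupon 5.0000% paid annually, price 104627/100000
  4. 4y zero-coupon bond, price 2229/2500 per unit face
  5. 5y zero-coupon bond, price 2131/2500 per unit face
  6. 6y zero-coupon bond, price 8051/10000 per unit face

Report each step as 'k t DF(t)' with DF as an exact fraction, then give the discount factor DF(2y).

step 1 [1y] zero: DF = P = 599/625 ≈ 0.958400
step 2 [2y] bond c/1=9/100: DF=(218269/200000 − 9/100·(0.958400))/(1+9/100) = 9221/10000 ≈ 0.922100
step 3 [3y] bond c/1=1/20: DF=(104627/100000 − 1/20·(0.958400+0.922100))/(1+1/20) = 9069/10000 ≈ 0.906900
step 4 [4y] zero: DF = P = 2229/2500 ≈ 0.891600
step 5 [5y] zero: DF = P = 2131/2500 ≈ 0.852400
step 6 [6y] zero: DF = P = 8051/10000 ≈ 0.805100

1 1 599/625
2 2 9221/10000
3 3 9069/10000
4 4 2229/2500
5 5 2131/2500
6 6 8051/10000
DF(2y) = 9221/10000 ≈ 0.922100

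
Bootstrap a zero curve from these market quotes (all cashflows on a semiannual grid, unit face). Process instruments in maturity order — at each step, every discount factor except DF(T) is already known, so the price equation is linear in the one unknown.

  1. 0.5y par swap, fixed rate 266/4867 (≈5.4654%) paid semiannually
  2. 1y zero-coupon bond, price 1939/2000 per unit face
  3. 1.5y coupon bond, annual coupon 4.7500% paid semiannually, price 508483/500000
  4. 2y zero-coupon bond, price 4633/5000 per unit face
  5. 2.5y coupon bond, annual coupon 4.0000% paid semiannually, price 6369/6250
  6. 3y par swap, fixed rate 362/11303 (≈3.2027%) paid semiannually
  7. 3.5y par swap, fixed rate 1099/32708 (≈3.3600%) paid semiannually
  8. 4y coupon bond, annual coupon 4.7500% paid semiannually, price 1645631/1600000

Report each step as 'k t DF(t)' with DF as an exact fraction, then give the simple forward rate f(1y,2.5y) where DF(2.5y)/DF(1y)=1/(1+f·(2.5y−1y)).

step 1 [0.5y] swap r/2=133/4867: DF=(1 − 133/4867·(0))/(1+133/4867) = 4867/5000 ≈ 0.973400
step 2 [1y] zero: DF = P = 1939/2000 ≈ 0.969500
step 3 [1.5y] bond c/2=19/800: DF=(508483/500000 − 19/800·(0.973400+0.969500))/(1+19/800) = 9483/10000 ≈ 0.948300
step 4 [2y] zero: DF = P = 4633/5000 ≈ 0.926600
step 5 [2.5y] bond c/2=1/50: DF=(6369/6250 − 1/50·(0.973400+0.969500+0.948300+0.926600))/(1+1/50) = 4621/5000 ≈ 0.924200
step 6 [3y] swap r/2=181/11303: DF=(1 − 181/11303·(0.973400+0.969500+0.948300+0.926600+0.924200))/(1+181/11303) = 1819/2000 ≈ 0.909500
step 7 [3.5y] swap r/2=1099/65416: DF=(1 − 1099/65416·(0.973400+0.969500+0.948300+0.926600+0.924200+0.909500))/(1+1099/65416) = 8901/10000 ≈ 0.890100
step 8 [4y] bond c/2=19/800: DF=(1645631/1600000 − 19/800·(0.973400+0.969500+0.948300+0.926600+0.924200+0.909500+0.890100))/(1+19/800) = 8529/10000 ≈ 0.852900

1 1/2 4867/5000
2 1 1939/2000
3 3/2 9483/10000
4 2 4633/5000
5 5/2 4621/5000
6 3 1819/2000
7 7/2 8901/10000
8 4 8529/10000
f(1y,2.5y) = ((1939/2000)/(4621/5000) − 1)/(3/2) = 151/4621 ≈ 3.2677%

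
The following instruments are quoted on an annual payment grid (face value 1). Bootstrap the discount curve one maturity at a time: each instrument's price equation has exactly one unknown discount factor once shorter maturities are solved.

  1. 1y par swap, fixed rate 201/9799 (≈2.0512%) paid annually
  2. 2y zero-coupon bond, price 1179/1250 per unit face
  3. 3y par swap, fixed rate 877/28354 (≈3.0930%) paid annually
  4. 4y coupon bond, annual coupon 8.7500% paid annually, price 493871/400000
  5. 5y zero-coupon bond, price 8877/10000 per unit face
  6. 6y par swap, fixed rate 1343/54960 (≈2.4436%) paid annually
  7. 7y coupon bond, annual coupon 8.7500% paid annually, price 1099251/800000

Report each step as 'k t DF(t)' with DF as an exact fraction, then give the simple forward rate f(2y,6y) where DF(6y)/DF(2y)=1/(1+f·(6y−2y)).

1 1 9799/10000
2 2 1179/1250
3 3 9123/10000
4 4 567/625
5 5 8877/10000
6 6 8657/10000
7 7 8213/10000
f(2y,6y) = ((1179/1250)/(8657/10000) − 1)/(4) = 775/34628 ≈ 2.2381%

step 1 [1y] swap r/1=201/9799: DF=(1 − 201/9799·(0))/(1+201/9799) = 9799/10000 ≈ 0.979900
step 2 [2y] zero: DF = P = 1179/1250 ≈ 0.943200
step 3 [3y] swap r/1=877/28354: DF=(1 − 877/28354·(0.979900+0.943200))/(1+877/28354) = 9123/10000 ≈ 0.912300
step 4 [4y] bond c/1=7/80: DF=(493871/400000 − 7/80·(0.979900+0.943200+0.912300))/(1+7/80) = 567/625 ≈ 0.907200
step 5 [5y] zero: DF = P = 8877/10000 ≈ 0.887700
step 6 [6y] swap r/1=1343/54960: DF=(1 − 1343/54960·(0.979900+0.943200+0.912300+0.907200+0.887700))/(1+1343/54960) = 8657/10000 ≈ 0.865700
step 7 [7y] bond c/1=7/80: DF=(1099251/800000 − 7/80·(0.979900+0.943200+0.912300+0.907200+0.887700+0.865700))/(1+7/80) = 8213/10000 ≈ 0.821300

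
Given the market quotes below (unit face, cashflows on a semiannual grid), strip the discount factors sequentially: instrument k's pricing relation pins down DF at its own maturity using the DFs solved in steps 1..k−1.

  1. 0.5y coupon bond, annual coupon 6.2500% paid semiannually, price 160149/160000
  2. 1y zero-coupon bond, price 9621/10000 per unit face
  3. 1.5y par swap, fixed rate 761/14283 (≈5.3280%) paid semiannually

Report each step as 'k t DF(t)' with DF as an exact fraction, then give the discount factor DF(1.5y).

step 1 [0.5y] bond c/2=1/32: DF=(160149/160000 − 1/32·(0))/(1+1/32) = 4853/5000 ≈ 0.970600
step 2 [1y] zero: DF = P = 9621/10000 ≈ 0.962100
step 3 [1.5y] swap r/2=761/28566: DF=(1 − 761/28566·(0.970600+0.962100))/(1+761/28566) = 9239/10000 ≈ 0.923900

1 1/2 4853/5000
2 1 9621/10000
3 3/2 9239/10000
DF(1.5y) = 9239/10000 ≈ 0.923900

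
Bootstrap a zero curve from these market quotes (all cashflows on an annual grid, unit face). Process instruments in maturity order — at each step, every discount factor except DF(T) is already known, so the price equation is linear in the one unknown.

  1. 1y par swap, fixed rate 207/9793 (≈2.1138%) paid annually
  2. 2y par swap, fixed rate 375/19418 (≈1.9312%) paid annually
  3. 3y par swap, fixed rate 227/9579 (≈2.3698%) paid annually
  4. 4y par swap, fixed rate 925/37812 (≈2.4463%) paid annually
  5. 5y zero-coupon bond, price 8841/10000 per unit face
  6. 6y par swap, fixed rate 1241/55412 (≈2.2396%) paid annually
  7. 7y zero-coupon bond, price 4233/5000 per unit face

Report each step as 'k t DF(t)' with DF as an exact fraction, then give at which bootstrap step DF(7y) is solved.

1 1 9793/10000
2 2 77/80
3 3 9319/10000
4 4 363/400
5 5 8841/10000
6 6 8759/10000
7 7 4233/5000
DF(7y) is solved at step 7

step 1 [1y] swap r/1=207/9793: DF=(1 − 207/9793·(0))/(1+207/9793) = 9793/10000 ≈ 0.979300
step 2 [2y] swap r/1=375/19418: DF=(1 − 375/19418·(0.979300))/(1+375/19418) = 77/80 ≈ 0.962500
step 3 [3y] swap r/1=227/9579: DF=(1 − 227/9579·(0.979300+0.962500))/(1+227/9579) = 9319/10000 ≈ 0.931900
step 4 [4y] swap r/1=925/37812: DF=(1 − 925/37812·(0.979300+0.962500+0.931900))/(1+925/37812) = 363/400 ≈ 0.907500
step 5 [5y] zero: DF = P = 8841/10000 ≈ 0.884100
step 6 [6y] swap r/1=1241/55412: DF=(1 − 1241/55412·(0.979300+0.962500+0.931900+0.907500+0.884100))/(1+1241/55412) = 8759/10000 ≈ 0.875900
step 7 [7y] zero: DF = P = 4233/5000 ≈ 0.846600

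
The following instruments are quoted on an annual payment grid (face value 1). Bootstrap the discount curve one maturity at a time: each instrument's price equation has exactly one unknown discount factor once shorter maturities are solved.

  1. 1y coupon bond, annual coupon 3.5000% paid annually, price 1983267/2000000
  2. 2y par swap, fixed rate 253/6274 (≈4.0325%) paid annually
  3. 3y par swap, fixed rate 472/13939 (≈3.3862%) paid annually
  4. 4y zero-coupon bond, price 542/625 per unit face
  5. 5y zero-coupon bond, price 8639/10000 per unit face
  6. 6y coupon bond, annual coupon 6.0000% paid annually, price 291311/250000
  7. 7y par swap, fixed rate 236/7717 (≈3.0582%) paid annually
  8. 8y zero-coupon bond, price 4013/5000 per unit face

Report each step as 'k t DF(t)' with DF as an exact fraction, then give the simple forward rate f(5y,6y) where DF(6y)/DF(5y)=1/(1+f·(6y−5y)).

1 1 9581/10000
2 2 9241/10000
3 3 566/625
4 4 542/625
5 5 8639/10000
6 6 1687/2000
7 7 507/625
8 8 4013/5000
f(5y,6y) = ((8639/10000)/(1687/2000) − 1)/(1) = 204/8435 ≈ 2.4185%

step 1 [1y] bond c/1=7/200: DF=(1983267/2000000 − 7/200·(0))/(1+7/200) = 9581/10000 ≈ 0.958100
step 2 [2y] swap r/1=253/6274: DF=(1 − 253/6274·(0.958100))/(1+253/6274) = 9241/10000 ≈ 0.924100
step 3 [3y] swap r/1=472/13939: DF=(1 − 472/13939·(0.958100+0.924100))/(1+472/13939) = 566/625 ≈ 0.905600
step 4 [4y] zero: DF = P = 542/625 ≈ 0.867200
step 5 [5y] zero: DF = P = 8639/10000 ≈ 0.863900
step 6 [6y] bond c/1=3/50: DF=(291311/250000 − 3/50·(0.958100+0.924100+0.905600+0.867200+0.863900))/(1+3/50) = 1687/2000 ≈ 0.843500
step 7 [7y] swap r/1=236/7717: DF=(1 − 236/7717·(0.958100+0.924100+0.905600+0.867200+0.863900+0.843500))/(1+236/7717) = 507/625 ≈ 0.811200
step 8 [8y] zero: DF = P = 4013/5000 ≈ 0.802600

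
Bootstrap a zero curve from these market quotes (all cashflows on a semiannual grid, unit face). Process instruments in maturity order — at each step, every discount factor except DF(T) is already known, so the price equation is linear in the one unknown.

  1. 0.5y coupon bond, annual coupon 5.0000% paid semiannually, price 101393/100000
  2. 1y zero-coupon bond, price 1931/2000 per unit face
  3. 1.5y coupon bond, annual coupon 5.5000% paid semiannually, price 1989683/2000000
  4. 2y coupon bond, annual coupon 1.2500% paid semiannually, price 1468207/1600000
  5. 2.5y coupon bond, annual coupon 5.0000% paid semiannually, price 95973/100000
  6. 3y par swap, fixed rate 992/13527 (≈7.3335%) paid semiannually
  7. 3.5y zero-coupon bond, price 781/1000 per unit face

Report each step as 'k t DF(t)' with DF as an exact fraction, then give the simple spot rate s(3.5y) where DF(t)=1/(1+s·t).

1 1/2 2473/2500
2 1 1931/2000
3 3/2 9159/10000
4 2 8941/10000
5 5/2 1689/2000
6 3 501/625
7 7/2 781/1000
s(3.5y) = (1/(781/1000) − 1)/(7/2) = 438/5467 ≈ 8.0117%

step 1 [0.5y] bond c/2=1/40: DF=(101393/100000 − 1/40·(0))/(1+1/40) = 2473/2500 ≈ 0.989200
step 2 [1y] zero: DF = P = 1931/2000 ≈ 0.965500
step 3 [1.5y] bond c/2=11/400: DF=(1989683/2000000 − 11/400·(0.989200+0.965500))/(1+11/400) = 9159/10000 ≈ 0.915900
step 4 [2y] bond c/2=1/160: DF=(1468207/1600000 − 1/160·(0.989200+0.965500+0.915900))/(1+1/160) = 8941/10000 ≈ 0.894100
step 5 [2.5y] bond c/2=1/40: DF=(95973/100000 − 1/40·(0.989200+0.965500+0.915900+0.894100))/(1+1/40) = 1689/2000 ≈ 0.844500
step 6 [3y] swap r/2=496/13527: DF=(1 − 496/13527·(0.989200+0.965500+0.915900+0.894100+0.844500))/(1+496/13527) = 501/625 ≈ 0.801600
step 7 [3.5y] zero: DF = P = 781/1000 ≈ 0.781000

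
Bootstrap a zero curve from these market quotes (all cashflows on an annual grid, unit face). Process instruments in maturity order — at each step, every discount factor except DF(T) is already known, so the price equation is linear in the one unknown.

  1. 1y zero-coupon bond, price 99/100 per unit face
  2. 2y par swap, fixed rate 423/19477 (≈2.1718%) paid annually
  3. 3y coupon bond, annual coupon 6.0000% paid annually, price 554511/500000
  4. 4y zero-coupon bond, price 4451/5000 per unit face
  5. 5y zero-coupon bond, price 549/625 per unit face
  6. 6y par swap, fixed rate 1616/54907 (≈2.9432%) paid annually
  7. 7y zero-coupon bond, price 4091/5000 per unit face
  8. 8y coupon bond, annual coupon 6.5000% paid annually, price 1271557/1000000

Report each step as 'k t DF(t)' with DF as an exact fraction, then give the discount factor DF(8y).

step 1 [1y] zero: DF = P = 99/100 ≈ 0.990000
step 2 [2y] swap r/1=423/19477: DF=(1 − 423/19477·(0.990000))/(1+423/19477) = 9577/10000 ≈ 0.957700
step 3 [3y] bond c/1=3/50: DF=(554511/500000 − 3/50·(0.990000+0.957700))/(1+3/50) = 117/125 ≈ 0.936000
step 4 [4y] zero: DF = P = 4451/5000 ≈ 0.890200
step 5 [5y] zero: DF = P = 549/625 ≈ 0.878400
step 6 [6y] swap r/1=1616/54907: DF=(1 − 1616/54907·(0.990000+0.957700+0.936000+0.890200+0.878400))/(1+1616/54907) = 524/625 ≈ 0.838400
step 7 [7y] zero: DF = P = 4091/5000 ≈ 0.818200
step 8 [8y] bond c/1=13/200: DF=(1271557/1000000 − 13/200·(0.990000+0.957700+0.936000+0.890200+0.878400+0.838400+0.818200))/(1+13/200) = 8089/10000 ≈ 0.808900

1 1 99/100
2 2 9577/10000
3 3 117/125
4 4 4451/5000
5 5 549/625
6 6 524/625
7 7 4091/5000
8 8 8089/10000
DF(8y) = 8089/10000 ≈ 0.808900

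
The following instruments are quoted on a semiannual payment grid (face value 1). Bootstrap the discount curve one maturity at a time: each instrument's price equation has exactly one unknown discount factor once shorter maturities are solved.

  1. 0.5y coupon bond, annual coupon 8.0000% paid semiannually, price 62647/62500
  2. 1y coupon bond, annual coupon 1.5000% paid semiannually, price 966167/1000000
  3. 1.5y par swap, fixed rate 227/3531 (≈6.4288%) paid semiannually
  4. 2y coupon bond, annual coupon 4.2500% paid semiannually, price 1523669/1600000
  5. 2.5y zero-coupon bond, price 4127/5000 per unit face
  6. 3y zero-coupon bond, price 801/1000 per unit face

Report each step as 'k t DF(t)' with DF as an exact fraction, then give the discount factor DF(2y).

1 1/2 4819/5000
2 1 4759/5000
3 3/2 2273/2500
4 2 8737/10000
5 5/2 4127/5000
6 3 801/1000
DF(2y) = 8737/10000 ≈ 0.873700

step 1 [0.5y] bond c/2=1/25: DF=(62647/62500 − 1/25·(0))/(1+1/25) = 4819/5000 ≈ 0.963800
step 2 [1y] bond c/2=3/400: DF=(966167/1000000 − 3/400·(0.963800))/(1+3/400) = 4759/5000 ≈ 0.951800
step 3 [1.5y] swap r/2=227/7062: DF=(1 − 227/7062·(0.963800+0.951800))/(1+227/7062) = 2273/2500 ≈ 0.909200
step 4 [2y] bond c/2=17/800: DF=(1523669/1600000 − 17/800·(0.963800+0.951800+0.909200))/(1+17/800) = 8737/10000 ≈ 0.873700
step 5 [2.5y] zero: DF = P = 4127/5000 ≈ 0.825400
step 6 [3y] zero: DF = P = 801/1000 ≈ 0.801000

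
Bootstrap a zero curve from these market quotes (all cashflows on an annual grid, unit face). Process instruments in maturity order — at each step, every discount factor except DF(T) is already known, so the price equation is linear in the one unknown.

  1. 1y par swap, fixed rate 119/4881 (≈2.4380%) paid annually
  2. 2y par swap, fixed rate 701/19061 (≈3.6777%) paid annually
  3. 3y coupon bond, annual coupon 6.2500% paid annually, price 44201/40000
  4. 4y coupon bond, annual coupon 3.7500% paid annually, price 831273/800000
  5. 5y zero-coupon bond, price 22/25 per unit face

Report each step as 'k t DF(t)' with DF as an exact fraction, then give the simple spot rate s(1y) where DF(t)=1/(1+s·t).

step 1 [1y] swap r/1=119/4881: DF=(1 − 119/4881·(0))/(1+119/4881) = 4881/5000 ≈ 0.976200
step 2 [2y] swap r/1=701/19061: DF=(1 − 701/19061·(0.976200))/(1+701/19061) = 9299/10000 ≈ 0.929900
step 3 [3y] bond c/1=1/16: DF=(44201/40000 − 1/16·(0.976200+0.929900))/(1+1/16) = 9279/10000 ≈ 0.927900
step 4 [4y] bond c/1=3/80: DF=(831273/800000 − 3/80·(0.976200+0.929900+0.927900))/(1+3/80) = 8991/10000 ≈ 0.899100
step 5 [5y] zero: DF = P = 22/25 ≈ 0.880000

1 1 4881/5000
2 2 9299/10000
3 3 9279/10000
4 4 8991/10000
5 5 22/25
s(1y) = (1/(4881/5000) − 1)/(1) = 119/4881 ≈ 2.4380%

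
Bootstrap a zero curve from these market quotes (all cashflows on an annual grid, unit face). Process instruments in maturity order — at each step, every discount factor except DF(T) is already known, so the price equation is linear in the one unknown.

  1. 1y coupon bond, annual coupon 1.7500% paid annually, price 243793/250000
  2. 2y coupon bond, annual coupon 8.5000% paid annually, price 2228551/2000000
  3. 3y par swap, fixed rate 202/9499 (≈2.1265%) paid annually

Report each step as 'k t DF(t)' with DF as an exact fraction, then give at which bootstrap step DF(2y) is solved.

step 1 [1y] bond c/1=7/400: DF=(243793/250000 − 7/400·(0))/(1+7/400) = 599/625 ≈ 0.958400
step 2 [2y] bond c/1=17/200: DF=(2228551/2000000 − 17/200·(0.958400))/(1+17/200) = 9519/10000 ≈ 0.951900
step 3 [3y] swap r/1=202/9499: DF=(1 − 202/9499·(0.958400+0.951900))/(1+202/9499) = 4697/5000 ≈ 0.939400

1 1 599/625
2 2 9519/10000
3 3 4697/5000
DF(2y) is solved at step 2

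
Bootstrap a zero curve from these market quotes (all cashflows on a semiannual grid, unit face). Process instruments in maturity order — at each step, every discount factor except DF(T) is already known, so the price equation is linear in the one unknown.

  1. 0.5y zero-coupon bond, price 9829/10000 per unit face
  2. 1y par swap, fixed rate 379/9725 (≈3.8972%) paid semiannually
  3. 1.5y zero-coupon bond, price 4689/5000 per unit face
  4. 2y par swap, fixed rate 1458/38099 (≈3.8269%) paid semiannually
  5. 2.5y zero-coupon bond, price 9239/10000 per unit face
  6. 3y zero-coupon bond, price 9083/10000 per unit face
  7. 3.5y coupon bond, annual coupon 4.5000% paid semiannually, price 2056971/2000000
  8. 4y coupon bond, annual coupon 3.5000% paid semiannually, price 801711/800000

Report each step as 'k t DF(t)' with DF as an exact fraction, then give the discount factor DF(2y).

1 1/2 9829/10000
2 1 9621/10000
3 3/2 4689/5000
4 2 9271/10000
5 5/2 9239/10000
6 3 9083/10000
7 7/2 8817/10000
8 4 8727/10000
DF(2y) = 9271/10000 ≈ 0.927100

step 1 [0.5y] zero: DF = P = 9829/10000 ≈ 0.982900
step 2 [1y] swap r/2=379/19450: DF=(1 − 379/19450·(0.982900))/(1+379/19450) = 9621/10000 ≈ 0.962100
step 3 [1.5y] zero: DF = P = 4689/5000 ≈ 0.937800
step 4 [2y] swap r/2=729/38099: DF=(1 − 729/38099·(0.982900+0.962100+0.937800))/(1+729/38099) = 9271/10000 ≈ 0.927100
step 5 [2.5y] zero: DF = P = 9239/10000 ≈ 0.923900
step 6 [3y] zero: DF = P = 9083/10000 ≈ 0.908300
step 7 [3.5y] bond c/2=9/400: DF=(2056971/2000000 − 9/400·(0.982900+0.962100+0.937800+0.927100+0.923900+0.908300))/(1+9/400) = 8817/10000 ≈ 0.881700
step 8 [4y] bond c/2=7/400: DF=(801711/800000 − 7/400·(0.982900+0.962100+0.937800+0.927100+0.923900+0.908300+0.881700))/(1+7/400) = 8727/10000 ≈ 0.872700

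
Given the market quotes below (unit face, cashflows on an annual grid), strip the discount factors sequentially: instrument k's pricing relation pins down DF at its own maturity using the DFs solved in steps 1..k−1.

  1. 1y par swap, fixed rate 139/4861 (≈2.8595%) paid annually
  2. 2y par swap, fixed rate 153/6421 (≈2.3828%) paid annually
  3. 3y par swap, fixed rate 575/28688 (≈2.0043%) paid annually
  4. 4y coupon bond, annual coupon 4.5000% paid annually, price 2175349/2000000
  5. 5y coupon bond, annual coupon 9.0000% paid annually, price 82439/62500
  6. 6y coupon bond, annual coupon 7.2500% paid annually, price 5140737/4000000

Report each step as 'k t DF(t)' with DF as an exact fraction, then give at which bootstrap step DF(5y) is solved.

1 1 4861/5000
2 2 9541/10000
3 3 377/400
4 4 9173/10000
5 5 359/400
6 6 8817/10000
DF(5y) is solved at step 5

step 1 [1y] swap r/1=139/4861: DF=(1 − 139/4861·(0))/(1+139/4861) = 4861/5000 ≈ 0.972200
step 2 [2y] swap r/1=153/6421: DF=(1 − 153/6421·(0.972200))/(1+153/6421) = 9541/10000 ≈ 0.954100
step 3 [3y] swap r/1=575/28688: DF=(1 − 575/28688·(0.972200+0.954100))/(1+575/28688) = 377/400 ≈ 0.942500
step 4 [4y] bond c/1=9/200: DF=(2175349/2000000 − 9/200·(0.972200+0.954100+0.942500))/(1+9/200) = 9173/10000 ≈ 0.917300
step 5 [5y] bond c/1=9/100: DF=(82439/62500 − 9/100·(0.972200+0.954100+0.942500+0.917300))/(1+9/100) = 359/400 ≈ 0.897500
step 6 [6y] bond c/1=29/400: DF=(5140737/4000000 − 29/400·(0.972200+0.954100+0.942500+0.917300+0.897500))/(1+29/400) = 8817/10000 ≈ 0.881700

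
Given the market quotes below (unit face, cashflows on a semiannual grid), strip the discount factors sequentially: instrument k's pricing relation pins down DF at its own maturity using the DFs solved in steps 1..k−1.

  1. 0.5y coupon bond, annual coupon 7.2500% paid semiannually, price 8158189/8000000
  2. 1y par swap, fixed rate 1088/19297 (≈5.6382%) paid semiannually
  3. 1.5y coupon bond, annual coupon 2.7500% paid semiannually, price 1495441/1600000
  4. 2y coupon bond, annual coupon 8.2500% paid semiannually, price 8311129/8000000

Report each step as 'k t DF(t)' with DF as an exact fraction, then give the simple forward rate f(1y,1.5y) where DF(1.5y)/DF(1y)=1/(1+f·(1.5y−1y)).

step 1 [0.5y] bond c/2=29/800: DF=(8158189/8000000 − 29/800·(0))/(1+29/800) = 9841/10000 ≈ 0.984100
step 2 [1y] swap r/2=544/19297: DF=(1 − 544/19297·(0.984100))/(1+544/19297) = 591/625 ≈ 0.945600
step 3 [1.5y] bond c/2=11/800: DF=(1495441/1600000 − 11/800·(0.984100+0.945600))/(1+11/800) = 4479/5000 ≈ 0.895800
step 4 [2y] bond c/2=33/800: DF=(8311129/8000000 − 33/800·(0.984100+0.945600+0.895800))/(1+33/800) = 4429/5000 ≈ 0.885800

1 1/2 9841/10000
2 1 591/625
3 3/2 4479/5000
4 2 4429/5000
f(1y,1.5y) = ((591/625)/(4479/5000) − 1)/(1/2) = 166/1493 ≈ 11.1186%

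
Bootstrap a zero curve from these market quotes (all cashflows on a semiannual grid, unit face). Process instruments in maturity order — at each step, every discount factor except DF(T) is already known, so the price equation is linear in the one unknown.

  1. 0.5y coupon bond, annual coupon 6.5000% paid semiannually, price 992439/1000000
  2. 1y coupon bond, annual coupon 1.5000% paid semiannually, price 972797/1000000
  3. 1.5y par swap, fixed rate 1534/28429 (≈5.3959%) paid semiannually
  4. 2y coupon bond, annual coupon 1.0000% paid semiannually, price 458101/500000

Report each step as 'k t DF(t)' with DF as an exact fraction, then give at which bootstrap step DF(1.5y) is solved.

1 1/2 2403/2500
2 1 599/625
3 3/2 9233/10000
4 2 359/400
DF(1.5y) is solved at step 3

step 1 [0.5y] bond c/2=13/400: DF=(992439/1000000 − 13/400·(0))/(1+13/400) = 2403/2500 ≈ 0.961200
step 2 [1y] bond c/2=3/400: DF=(972797/1000000 − 3/400·(0.961200))/(1+3/400) = 599/625 ≈ 0.958400
step 3 [1.5y] swap r/2=767/28429: DF=(1 − 767/28429·(0.961200+0.958400))/(1+767/28429) = 9233/10000 ≈ 0.923300
step 4 [2y] bond c/2=1/200: DF=(458101/500000 − 1/200·(0.961200+0.958400+0.923300))/(1+1/200) = 359/400 ≈ 0.897500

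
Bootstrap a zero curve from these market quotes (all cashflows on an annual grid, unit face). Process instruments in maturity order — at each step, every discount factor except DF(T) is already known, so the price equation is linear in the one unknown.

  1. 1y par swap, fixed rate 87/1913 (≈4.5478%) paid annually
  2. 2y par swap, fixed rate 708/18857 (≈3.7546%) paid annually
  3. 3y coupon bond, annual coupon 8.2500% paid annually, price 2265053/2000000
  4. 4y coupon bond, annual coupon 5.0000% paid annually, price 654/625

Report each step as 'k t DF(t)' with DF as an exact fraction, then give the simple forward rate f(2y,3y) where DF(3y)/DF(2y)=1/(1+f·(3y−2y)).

step 1 [1y] swap r/1=87/1913: DF=(1 − 87/1913·(0))/(1+87/1913) = 1913/2000 ≈ 0.956500
step 2 [2y] swap r/1=708/18857: DF=(1 − 708/18857·(0.956500))/(1+708/18857) = 2323/2500 ≈ 0.929200
step 3 [3y] bond c/1=33/400: DF=(2265053/2000000 − 33/400·(0.956500+0.929200))/(1+33/400) = 361/400 ≈ 0.902500
step 4 [4y] bond c/1=1/20: DF=(654/625 − 1/20·(0.956500+0.929200+0.902500))/(1+1/20) = 4319/5000 ≈ 0.863800

1 1 1913/2000
2 2 2323/2500
3 3 361/400
4 4 4319/5000
f(2y,3y) = ((2323/2500)/(361/400) − 1)/(1) = 267/9025 ≈ 2.9584%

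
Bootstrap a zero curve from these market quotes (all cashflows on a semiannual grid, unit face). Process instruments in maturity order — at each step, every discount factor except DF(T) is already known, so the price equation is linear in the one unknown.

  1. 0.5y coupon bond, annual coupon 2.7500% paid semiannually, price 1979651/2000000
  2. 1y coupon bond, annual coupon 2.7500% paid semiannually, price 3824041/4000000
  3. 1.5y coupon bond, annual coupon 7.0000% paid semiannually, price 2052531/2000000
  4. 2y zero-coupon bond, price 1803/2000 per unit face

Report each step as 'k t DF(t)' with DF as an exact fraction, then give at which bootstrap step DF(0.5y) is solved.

step 1 [0.5y] bond c/2=11/800: DF=(1979651/2000000 − 11/800·(0))/(1+11/800) = 2441/2500 ≈ 0.976400
step 2 [1y] bond c/2=11/800: DF=(3824041/4000000 − 11/800·(0.976400))/(1+11/800) = 4649/5000 ≈ 0.929800
step 3 [1.5y] bond c/2=7/200: DF=(2052531/2000000 − 7/200·(0.976400+0.929800))/(1+7/200) = 9271/10000 ≈ 0.927100
step 4 [2y] zero: DF = P = 1803/2000 ≈ 0.901500

1 1/2 2441/2500
2 1 4649/5000
3 3/2 9271/10000
4 2 1803/2000
DF(0.5y) is solved at step 1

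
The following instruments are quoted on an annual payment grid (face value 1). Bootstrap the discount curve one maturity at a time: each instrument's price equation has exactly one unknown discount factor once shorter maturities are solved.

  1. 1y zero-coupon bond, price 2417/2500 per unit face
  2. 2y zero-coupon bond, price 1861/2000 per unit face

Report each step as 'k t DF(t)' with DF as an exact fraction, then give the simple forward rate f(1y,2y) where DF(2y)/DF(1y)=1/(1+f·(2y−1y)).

1 1 2417/2500
2 2 1861/2000
f(1y,2y) = ((2417/2500)/(1861/2000) − 1)/(1) = 363/9305 ≈ 3.9011%

step 1 [1y] zero: DF = P = 2417/2500 ≈ 0.966800
step 2 [2y] zero: DF = P = 1861/2000 ≈ 0.930500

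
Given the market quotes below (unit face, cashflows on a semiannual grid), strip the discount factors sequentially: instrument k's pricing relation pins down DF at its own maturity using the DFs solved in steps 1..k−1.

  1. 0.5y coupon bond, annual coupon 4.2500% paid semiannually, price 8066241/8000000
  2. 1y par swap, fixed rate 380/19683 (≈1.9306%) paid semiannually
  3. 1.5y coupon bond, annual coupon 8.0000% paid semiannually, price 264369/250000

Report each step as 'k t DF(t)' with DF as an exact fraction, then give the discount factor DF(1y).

step 1 [0.5y] bond c/2=17/800: DF=(8066241/8000000 − 17/800·(0))/(1+17/800) = 9873/10000 ≈ 0.987300
step 2 [1y] swap r/2=190/19683: DF=(1 − 190/19683·(0.987300))/(1+190/19683) = 981/1000 ≈ 0.981000
step 3 [1.5y] bond c/2=1/25: DF=(264369/250000 − 1/25·(0.987300+0.981000))/(1+1/25) = 9411/10000 ≈ 0.941100

1 1/2 9873/10000
2 1 981/1000
3 3/2 9411/10000
DF(1y) = 981/1000 ≈ 0.981000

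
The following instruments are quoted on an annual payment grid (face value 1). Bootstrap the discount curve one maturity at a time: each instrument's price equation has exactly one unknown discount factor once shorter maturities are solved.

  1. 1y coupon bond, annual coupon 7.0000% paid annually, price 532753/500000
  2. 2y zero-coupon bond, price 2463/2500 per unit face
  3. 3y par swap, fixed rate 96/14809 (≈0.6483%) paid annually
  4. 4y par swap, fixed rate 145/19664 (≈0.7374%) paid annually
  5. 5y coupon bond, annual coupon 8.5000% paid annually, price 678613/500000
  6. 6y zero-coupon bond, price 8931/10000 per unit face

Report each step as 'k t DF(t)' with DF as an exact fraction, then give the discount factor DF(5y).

step 1 [1y] bond c/1=7/100: DF=(532753/500000 − 7/100·(0))/(1+7/100) = 4979/5000 ≈ 0.995800
step 2 [2y] zero: DF = P = 2463/2500 ≈ 0.985200
step 3 [3y] swap r/1=96/14809: DF=(1 − 96/14809·(0.995800+0.985200))/(1+96/14809) = 613/625 ≈ 0.980800
step 4 [4y] swap r/1=145/19664: DF=(1 − 145/19664·(0.995800+0.985200+0.980800))/(1+145/19664) = 971/1000 ≈ 0.971000
step 5 [5y] bond c/1=17/200: DF=(678613/500000 − 17/200·(0.995800+0.985200+0.980800+0.971000))/(1+17/200) = 2357/2500 ≈ 0.942800
step 6 [6y] zero: DF = P = 8931/10000 ≈ 0.893100

1 1 4979/5000
2 2 2463/2500
3 3 613/625
4 4 971/1000
5 5 2357/2500
6 6 8931/10000
DF(5y) = 2357/2500 ≈ 0.942800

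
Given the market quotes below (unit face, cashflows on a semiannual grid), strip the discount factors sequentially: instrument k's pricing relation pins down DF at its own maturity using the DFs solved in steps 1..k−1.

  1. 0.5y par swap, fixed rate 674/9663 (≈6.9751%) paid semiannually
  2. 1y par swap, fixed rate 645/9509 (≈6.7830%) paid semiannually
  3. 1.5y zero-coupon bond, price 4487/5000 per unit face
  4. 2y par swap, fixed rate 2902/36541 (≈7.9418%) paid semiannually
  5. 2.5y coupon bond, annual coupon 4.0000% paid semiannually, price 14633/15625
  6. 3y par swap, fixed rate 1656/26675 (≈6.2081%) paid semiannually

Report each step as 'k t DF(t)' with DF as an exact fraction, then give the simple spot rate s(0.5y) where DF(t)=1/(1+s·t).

step 1 [0.5y] swap r/2=337/9663: DF=(1 − 337/9663·(0))/(1+337/9663) = 9663/10000 ≈ 0.966300
step 2 [1y] swap r/2=645/19018: DF=(1 − 645/19018·(0.966300))/(1+645/19018) = 1871/2000 ≈ 0.935500
step 3 [1.5y] zero: DF = P = 4487/5000 ≈ 0.897400
step 4 [2y] swap r/2=1451/36541: DF=(1 − 1451/36541·(0.966300+0.935500+0.897400))/(1+1451/36541) = 8549/10000 ≈ 0.854900
step 5 [2.5y] bond c/2=1/50: DF=(14633/15625 − 1/50·(0.966300+0.935500+0.897400+0.854900))/(1+1/50) = 1693/2000 ≈ 0.846500
step 6 [3y] swap r/2=828/26675: DF=(1 − 828/26675·(0.966300+0.935500+0.897400+0.854900+0.846500))/(1+828/26675) = 1043/1250 ≈ 0.834400

1 1/2 9663/10000
2 1 1871/2000
3 3/2 4487/5000
4 2 8549/10000
5 5/2 1693/2000
6 3 1043/1250
s(0.5y) = (1/(9663/10000) − 1)/(1/2) = 674/9663 ≈ 6.9751%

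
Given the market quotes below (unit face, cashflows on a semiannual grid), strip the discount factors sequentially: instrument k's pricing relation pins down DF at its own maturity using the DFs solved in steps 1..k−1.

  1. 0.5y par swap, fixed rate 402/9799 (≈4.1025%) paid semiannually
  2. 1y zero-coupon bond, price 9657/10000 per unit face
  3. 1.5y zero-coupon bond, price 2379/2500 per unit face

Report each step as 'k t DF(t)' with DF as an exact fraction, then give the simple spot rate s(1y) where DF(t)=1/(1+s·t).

step 1 [0.5y] swap r/2=201/9799: DF=(1 − 201/9799·(0))/(1+201/9799) = 9799/10000 ≈ 0.979900
step 2 [1y] zero: DF = P = 9657/10000 ≈ 0.965700
step 3 [1.5y] zero: DF = P = 2379/2500 ≈ 0.951600

1 1/2 9799/10000
2 1 9657/10000
3 3/2 2379/2500
s(1y) = (1/(9657/10000) − 1)/(1) = 343/9657 ≈ 3.5518%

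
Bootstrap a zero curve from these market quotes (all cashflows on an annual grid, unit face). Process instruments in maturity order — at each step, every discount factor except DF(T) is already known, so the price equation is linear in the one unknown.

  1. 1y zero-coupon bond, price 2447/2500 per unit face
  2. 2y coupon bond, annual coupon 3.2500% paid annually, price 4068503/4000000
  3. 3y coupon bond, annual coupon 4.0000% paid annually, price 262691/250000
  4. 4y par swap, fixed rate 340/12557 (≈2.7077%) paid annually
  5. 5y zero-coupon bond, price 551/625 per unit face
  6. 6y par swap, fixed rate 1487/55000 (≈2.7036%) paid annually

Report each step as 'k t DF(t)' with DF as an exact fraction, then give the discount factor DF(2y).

1 1 2447/2500
2 2 9543/10000
3 3 117/125
4 4 449/500
5 5 551/625
6 6 8513/10000
DF(2y) = 9543/10000 ≈ 0.954300

step 1 [1y] zero: DF = P = 2447/2500 ≈ 0.978800
step 2 [2y] bond c/1=13/400: DF=(4068503/4000000 − 13/400·(0.978800))/(1+13/400) = 9543/10000 ≈ 0.954300
step 3 [3y] bond c/1=1/25: DF=(262691/250000 − 1/25·(0.978800+0.954300))/(1+1/25) = 117/125 ≈ 0.936000
step 4 [4y] swap r/1=340/12557: DF=(1 − 340/12557·(0.978800+0.954300+0.936000))/(1+340/12557) = 449/500 ≈ 0.898000
step 5 [5y] zero: DF = P = 551/625 ≈ 0.881600
step 6 [6y] swap r/1=1487/55000: DF=(1 − 1487/55000·(0.978800+0.954300+0.936000+0.898000+0.881600))/(1+1487/55000) = 8513/10000 ≈ 0.851300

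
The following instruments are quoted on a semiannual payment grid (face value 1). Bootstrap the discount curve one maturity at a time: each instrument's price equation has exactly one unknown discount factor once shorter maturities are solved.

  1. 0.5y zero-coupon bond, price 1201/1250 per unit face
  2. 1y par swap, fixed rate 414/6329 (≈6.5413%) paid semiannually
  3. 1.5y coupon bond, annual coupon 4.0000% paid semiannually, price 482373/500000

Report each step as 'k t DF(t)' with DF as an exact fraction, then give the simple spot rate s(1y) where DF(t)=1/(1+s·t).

step 1 [0.5y] zero: DF = P = 1201/1250 ≈ 0.960800
step 2 [1y] swap r/2=207/6329: DF=(1 − 207/6329·(0.960800))/(1+207/6329) = 9379/10000 ≈ 0.937900
step 3 [1.5y] bond c/2=1/50: DF=(482373/500000 − 1/50·(0.960800+0.937900))/(1+1/50) = 4543/5000 ≈ 0.908600

1 1/2 1201/1250
2 1 9379/10000
3 3/2 4543/5000
s(1y) = (1/(9379/10000) − 1)/(1) = 621/9379 ≈ 6.6212%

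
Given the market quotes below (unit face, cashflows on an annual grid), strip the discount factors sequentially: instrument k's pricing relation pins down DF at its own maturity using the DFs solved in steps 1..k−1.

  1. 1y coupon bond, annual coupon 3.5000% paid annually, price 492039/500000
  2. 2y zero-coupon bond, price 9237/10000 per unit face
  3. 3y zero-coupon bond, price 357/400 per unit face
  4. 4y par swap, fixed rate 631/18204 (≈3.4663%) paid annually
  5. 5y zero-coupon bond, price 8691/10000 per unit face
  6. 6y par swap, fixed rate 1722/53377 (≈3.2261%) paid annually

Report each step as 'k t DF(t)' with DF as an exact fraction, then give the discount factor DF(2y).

1 1 2377/2500
2 2 9237/10000
3 3 357/400
4 4 4369/5000
5 5 8691/10000
6 6 4139/5000
DF(2y) = 9237/10000 ≈ 0.923700

step 1 [1y] bond c/1=7/200: DF=(492039/500000 − 7/200·(0))/(1+7/200) = 2377/2500 ≈ 0.950800
step 2 [2y] zero: DF = P = 9237/10000 ≈ 0.923700
step 3 [3y] zero: DF = P = 357/400 ≈ 0.892500
step 4 [4y] swap r/1=631/18204: DF=(1 − 631/18204·(0.950800+0.923700+0.892500))/(1+631/18204) = 4369/5000 ≈ 0.873800
step 5 [5y] zero: DF = P = 8691/10000 ≈ 0.869100
step 6 [6y] swap r/1=1722/53377: DF=(1 − 1722/53377·(0.950800+0.923700+0.892500+0.873800+0.869100))/(1+1722/53377) = 4139/5000 ≈ 0.827800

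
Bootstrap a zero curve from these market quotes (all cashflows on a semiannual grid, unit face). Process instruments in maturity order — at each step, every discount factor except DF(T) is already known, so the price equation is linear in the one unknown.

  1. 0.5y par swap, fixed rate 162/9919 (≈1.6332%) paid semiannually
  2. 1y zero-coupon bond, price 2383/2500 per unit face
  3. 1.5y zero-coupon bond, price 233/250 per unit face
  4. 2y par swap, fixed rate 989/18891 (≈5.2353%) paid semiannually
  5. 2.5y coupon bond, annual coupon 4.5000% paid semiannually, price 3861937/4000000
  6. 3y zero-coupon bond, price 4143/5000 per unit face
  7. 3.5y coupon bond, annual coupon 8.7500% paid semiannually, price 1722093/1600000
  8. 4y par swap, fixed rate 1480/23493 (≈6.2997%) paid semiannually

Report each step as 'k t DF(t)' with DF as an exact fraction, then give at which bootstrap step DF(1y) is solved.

step 1 [0.5y] swap r/2=81/9919: DF=(1 − 81/9919·(0))/(1+81/9919) = 9919/10000 ≈ 0.991900
step 2 [1y] zero: DF = P = 2383/2500 ≈ 0.953200
step 3 [1.5y] zero: DF = P = 233/250 ≈ 0.932000
step 4 [2y] swap r/2=989/37782: DF=(1 − 989/37782·(0.991900+0.953200+0.932000))/(1+989/37782) = 9011/10000 ≈ 0.901100
step 5 [2.5y] bond c/2=9/400: DF=(3861937/4000000 − 9/400·(0.991900+0.953200+0.932000+0.901100))/(1+9/400) = 8611/10000 ≈ 0.861100
step 6 [3y] zero: DF = P = 4143/5000 ≈ 0.828600
step 7 [3.5y] bond c/2=7/160: DF=(1722093/1600000 − 7/160·(0.991900+0.953200+0.932000+0.901100+0.861100+0.828600))/(1+7/160) = 401/500 ≈ 0.802000
step 8 [4y] swap r/2=740/23493: DF=(1 − 740/23493·(0.991900+0.953200+0.932000+0.901100+0.861100+0.828600+0.802000))/(1+740/23493) = 389/500 ≈ 0.778000

1 1/2 9919/10000
2 1 2383/2500
3 3/2 233/250
4 2 9011/10000
5 5/2 8611/10000
6 3 4143/5000
7 7/2 401/500
8 4 389/500
DF(1y) is solved at step 2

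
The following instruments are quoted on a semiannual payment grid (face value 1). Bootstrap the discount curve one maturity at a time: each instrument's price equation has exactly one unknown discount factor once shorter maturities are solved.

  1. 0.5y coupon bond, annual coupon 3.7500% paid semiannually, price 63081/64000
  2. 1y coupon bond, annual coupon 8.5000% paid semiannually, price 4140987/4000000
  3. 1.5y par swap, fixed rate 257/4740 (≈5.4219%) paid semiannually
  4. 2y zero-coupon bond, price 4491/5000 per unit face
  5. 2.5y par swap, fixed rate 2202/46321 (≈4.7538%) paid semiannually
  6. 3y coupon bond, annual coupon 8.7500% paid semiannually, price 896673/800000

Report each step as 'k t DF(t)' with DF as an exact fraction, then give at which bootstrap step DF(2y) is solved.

1 1/2 387/400
2 1 596/625
3 3/2 9229/10000
4 2 4491/5000
5 5/2 8899/10000
6 3 8797/10000
DF(2y) is solved at step 4

step 1 [0.5y] bond c/2=3/160: DF=(63081/64000 − 3/160·(0))/(1+3/160) = 387/400 ≈ 0.967500
step 2 [1y] bond c/2=17/400: DF=(4140987/4000000 − 17/400·(0.967500))/(1+17/400) = 596/625 ≈ 0.953600
step 3 [1.5y] swap r/2=257/9480: DF=(1 − 257/9480·(0.967500+0.953600))/(1+257/9480) = 9229/10000 ≈ 0.922900
step 4 [2y] zero: DF = P = 4491/5000 ≈ 0.898200
step 5 [2.5y] swap r/2=1101/46321: DF=(1 − 1101/46321·(0.967500+0.953600+0.922900+0.898200))/(1+1101/46321) = 8899/10000 ≈ 0.889900
step 6 [3y] bond c/2=7/160: DF=(896673/800000 − 7/160·(0.967500+0.953600+0.922900+0.898200+0.889900))/(1+7/160) = 8797/10000 ≈ 0.879700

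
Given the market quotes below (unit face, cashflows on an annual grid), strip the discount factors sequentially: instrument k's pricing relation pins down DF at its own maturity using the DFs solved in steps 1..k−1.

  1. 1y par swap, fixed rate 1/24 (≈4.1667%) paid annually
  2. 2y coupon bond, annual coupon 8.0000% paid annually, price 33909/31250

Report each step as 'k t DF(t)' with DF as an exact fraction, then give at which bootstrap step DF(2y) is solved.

1 1 24/25
2 2 1167/1250
DF(2y) is solved at step 2

step 1 [1y] swap r/1=1/24: DF=(1 − 1/24·(0))/(1+1/24) = 24/25 ≈ 0.960000
step 2 [2y] bond c/1=2/25: DF=(33909/31250 − 2/25·(0.960000))/(1+2/25) = 1167/1250 ≈ 0.933600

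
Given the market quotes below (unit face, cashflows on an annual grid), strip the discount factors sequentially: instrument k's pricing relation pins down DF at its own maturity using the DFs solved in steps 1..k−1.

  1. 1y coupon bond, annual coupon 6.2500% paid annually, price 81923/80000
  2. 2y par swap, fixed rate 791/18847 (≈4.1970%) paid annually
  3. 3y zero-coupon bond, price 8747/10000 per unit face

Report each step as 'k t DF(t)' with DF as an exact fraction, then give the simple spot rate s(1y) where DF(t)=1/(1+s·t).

step 1 [1y] bond c/1=1/16: DF=(81923/80000 − 1/16·(0))/(1+1/16) = 4819/5000 ≈ 0.963800
step 2 [2y] swap r/1=791/18847: DF=(1 − 791/18847·(0.963800))/(1+791/18847) = 9209/10000 ≈ 0.920900
step 3 [3y] zero: DF = P = 8747/10000 ≈ 0.874700

1 1 4819/5000
2 2 9209/10000
3 3 8747/10000
s(1y) = (1/(4819/5000) − 1)/(1) = 181/4819 ≈ 3.7560%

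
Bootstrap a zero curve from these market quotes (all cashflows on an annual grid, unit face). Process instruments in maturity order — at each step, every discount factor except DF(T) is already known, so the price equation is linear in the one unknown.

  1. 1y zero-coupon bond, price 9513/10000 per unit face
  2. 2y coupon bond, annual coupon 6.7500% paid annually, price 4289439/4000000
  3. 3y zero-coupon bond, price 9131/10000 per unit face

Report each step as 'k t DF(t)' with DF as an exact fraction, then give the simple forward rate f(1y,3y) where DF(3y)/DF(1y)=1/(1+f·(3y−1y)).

1 1 9513/10000
2 2 2361/2500
3 3 9131/10000
f(1y,3y) = ((9513/10000)/(9131/10000) − 1)/(2) = 191/9131 ≈ 2.0918%

step 1 [1y] zero: DF = P = 9513/10000 ≈ 0.951300
step 2 [2y] bond c/1=27/400: DF=(4289439/4000000 − 27/400·(0.951300))/(1+27/400) = 2361/2500 ≈ 0.944400
step 3 [3y] zero: DF = P = 9131/10000 ≈ 0.913100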